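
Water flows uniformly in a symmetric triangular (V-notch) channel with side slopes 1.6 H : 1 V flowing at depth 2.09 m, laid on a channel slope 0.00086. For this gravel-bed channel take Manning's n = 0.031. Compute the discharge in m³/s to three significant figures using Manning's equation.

6.10 m³/s

A = z·y² = 1.6×2.09² = 6.989 m²
P = 2y√(1+z²) = 2×2.09×√(1+1.6²) = 7.887 m
R = A/P = 6.989/7.887 = 0.8862 m
Q = (1/n)·A·R^(2/3)·S^(1/2) = (1/0.031) × 6.989 × 0.8862^(2/3) × 0.00086^(1/2) = 6.100 m³/s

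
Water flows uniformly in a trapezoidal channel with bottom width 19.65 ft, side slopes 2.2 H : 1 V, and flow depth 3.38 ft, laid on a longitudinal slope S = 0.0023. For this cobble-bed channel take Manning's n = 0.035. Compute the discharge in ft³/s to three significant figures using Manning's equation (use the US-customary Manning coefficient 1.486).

A = (b + z·y)·y = (19.65 + 2.2×3.38)×3.38 = 91.55 ft²
P = b + 2y√(1+z²) = 19.65 + 2×3.38×√(1+2.2²) = 35.99 ft
R = A/P = 91.55/35.99 = 2.544 ft
Q = (1.486/n)·A·R^(2/3)·S^(1/2) = (1.486/0.035) × 91.55 × 2.544^(2/3) × 0.0023^(1/2) = 347.4 ft³/s

347 ft³/s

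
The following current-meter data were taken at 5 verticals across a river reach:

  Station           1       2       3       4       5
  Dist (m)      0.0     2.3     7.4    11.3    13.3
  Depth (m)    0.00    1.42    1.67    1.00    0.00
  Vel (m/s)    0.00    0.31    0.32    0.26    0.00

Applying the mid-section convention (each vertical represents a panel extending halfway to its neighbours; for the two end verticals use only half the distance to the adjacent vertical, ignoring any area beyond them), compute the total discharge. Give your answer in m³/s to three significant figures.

4.80 m³/s

w_2 = (7.4 − 0.0)/2 = 3.7 m; q_2 = 0.31 × 1.42 × 3.7 = 1.629 m³/s
w_3 = (11.3 − 2.3)/2 = 4.5 m; q_3 = 0.32 × 1.67 × 4.5 = 2.405 m³/s
w_4 = (13.3 − 7.4)/2 = 2.95 m; q_4 = 0.26 × 1.00 × 2.95 = 0.7670 m³/s
Stations 1, 5 contribute zero (depth or velocity is 0).
Q = Σ qᵢ = 4.801 m³/s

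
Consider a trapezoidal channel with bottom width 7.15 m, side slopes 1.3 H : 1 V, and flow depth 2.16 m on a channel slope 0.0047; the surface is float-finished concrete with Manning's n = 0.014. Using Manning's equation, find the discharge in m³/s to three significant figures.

139 m³/s

A = (b + z·y)·y = (7.15 + 1.3×2.16)×2.16 = 21.51 m²
P = b + 2y√(1+z²) = 7.15 + 2×2.16×√(1+1.3²) = 14.24 m
R = A/P = 21.51/14.24 = 1.511 m
Q = (1/n)·A·R^(2/3)·S^(1/2) = (1/0.014) × 21.51 × 1.511^(2/3) × 0.0047^(1/2) = 138.7 m³/s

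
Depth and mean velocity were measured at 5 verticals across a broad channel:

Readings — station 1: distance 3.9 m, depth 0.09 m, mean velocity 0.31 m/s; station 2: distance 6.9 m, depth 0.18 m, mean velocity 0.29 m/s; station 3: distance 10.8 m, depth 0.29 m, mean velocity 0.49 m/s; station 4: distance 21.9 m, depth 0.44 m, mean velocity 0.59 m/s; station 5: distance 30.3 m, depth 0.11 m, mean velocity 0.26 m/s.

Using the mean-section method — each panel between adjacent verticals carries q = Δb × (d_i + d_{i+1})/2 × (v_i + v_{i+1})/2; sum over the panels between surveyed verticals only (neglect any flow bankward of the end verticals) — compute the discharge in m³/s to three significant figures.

Panel 1-2: Δb = 3 m, d̄ = (0.09+0.18)/2 = 0.135, v̄ = (0.31+0.29)/2 = 0.3 → q = 3×0.135×0.3 = 0.1215 m³/s
Panel 2-3: Δb = 3.9 m, d̄ = (0.18+0.29)/2 = 0.235, v̄ = (0.29+0.49)/2 = 0.39 → q = 3.9×0.235×0.39 = 0.3574 m³/s
Panel 3-4: Δb = 11.1 m, d̄ = (0.29+0.44)/2 = 0.365, v̄ = (0.49+0.59)/2 = 0.54 → q = 11.1×0.365×0.54 = 2.188 m³/s
Panel 4-5: Δb = 8.4 m, d̄ = (0.44+0.11)/2 = 0.275, v̄ = (0.59+0.26)/2 = 0.425 → q = 8.4×0.275×0.425 = 0.9818 m³/s
Q = Σ q = 3.648 m³/s

3.65 m³/s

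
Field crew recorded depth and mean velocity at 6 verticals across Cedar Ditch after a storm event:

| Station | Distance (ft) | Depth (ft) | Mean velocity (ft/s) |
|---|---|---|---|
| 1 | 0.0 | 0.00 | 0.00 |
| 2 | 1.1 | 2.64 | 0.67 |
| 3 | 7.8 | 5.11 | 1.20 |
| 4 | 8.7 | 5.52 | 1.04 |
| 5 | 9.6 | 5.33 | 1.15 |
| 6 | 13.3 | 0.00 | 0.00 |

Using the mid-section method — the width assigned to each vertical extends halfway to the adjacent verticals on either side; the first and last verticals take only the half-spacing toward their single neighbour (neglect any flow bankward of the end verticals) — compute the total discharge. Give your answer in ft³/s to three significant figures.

49.5 ft³/s

w_2 = (7.8 − 0.0)/2 = 3.9 ft; q_2 = 0.67 × 2.64 × 3.9 = 6.898 ft³/s
w_3 = (8.7 − 1.1)/2 = 3.8 ft; q_3 = 1.20 × 5.11 × 3.8 = 23.30 ft³/s
w_4 = (9.6 − 7.8)/2 = 0.9 ft; q_4 = 1.04 × 5.52 × 0.9 = 5.167 ft³/s
w_5 = (13.3 − 8.7)/2 = 2.3 ft; q_5 = 1.15 × 5.33 × 2.3 = 14.10 ft³/s
Stations 1, 6 contribute zero (depth or velocity is 0).
Q = Σ qᵢ = 49.46 ft³/s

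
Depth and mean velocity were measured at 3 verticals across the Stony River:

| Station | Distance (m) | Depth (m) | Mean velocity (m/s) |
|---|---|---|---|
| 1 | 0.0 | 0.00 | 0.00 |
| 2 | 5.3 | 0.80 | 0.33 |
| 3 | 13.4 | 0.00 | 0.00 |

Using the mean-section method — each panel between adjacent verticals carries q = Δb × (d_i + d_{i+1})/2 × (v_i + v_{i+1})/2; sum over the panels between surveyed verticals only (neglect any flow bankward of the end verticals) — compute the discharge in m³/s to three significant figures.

0.884 m³/s

Panel 1-2: Δb = 5.3 m, d̄ = (0.00+0.80)/2 = 0.4, v̄ = (0.00+0.33)/2 = 0.165 → q = 5.3×0.4×0.165 = 0.3498 m³/s
Panel 2-3: Δb = 8.1 m, d̄ = (0.80+0.00)/2 = 0.4, v̄ = (0.33+0.00)/2 = 0.165 → q = 8.1×0.4×0.165 = 0.5346 m³/s
Q = Σ q = 0.8844 m³/s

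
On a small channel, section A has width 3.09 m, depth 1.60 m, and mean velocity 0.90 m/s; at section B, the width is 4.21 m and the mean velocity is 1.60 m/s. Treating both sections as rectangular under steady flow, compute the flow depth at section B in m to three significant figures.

Q = A₁V₁ = (3.09×1.60) × 0.90 = 4.450 m³/s
d₂ = Q/(b₂ V₂) = 4.450/(4.21×1.60) = 0.6606 m

0.661 m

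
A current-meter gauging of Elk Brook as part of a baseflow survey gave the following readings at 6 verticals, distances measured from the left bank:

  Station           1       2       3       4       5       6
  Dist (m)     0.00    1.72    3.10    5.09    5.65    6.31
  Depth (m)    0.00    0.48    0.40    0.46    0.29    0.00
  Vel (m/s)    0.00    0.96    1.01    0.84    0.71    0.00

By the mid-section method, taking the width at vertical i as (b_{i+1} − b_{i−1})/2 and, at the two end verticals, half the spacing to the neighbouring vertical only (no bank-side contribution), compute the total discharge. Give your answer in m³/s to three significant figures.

w_2 = (3.10 − 0.00)/2 = 1.55 m; q_2 = 0.96 × 0.48 × 1.55 = 0.7142 m³/s
w_3 = (5.09 − 1.72)/2 = 1.685 m; q_3 = 1.01 × 0.40 × 1.685 = 0.6807 m³/s
w_4 = (5.65 − 3.10)/2 = 1.275 m; q_4 = 0.84 × 0.46 × 1.275 = 0.4927 m³/s
w_5 = (6.31 − 5.09)/2 = 0.61 m; q_5 = 0.71 × 0.29 × 0.61 = 0.1256 m³/s
Stations 1, 6 contribute zero (depth or velocity is 0).
Q = Σ qᵢ = 2.013 m³/s

2.01 m³/s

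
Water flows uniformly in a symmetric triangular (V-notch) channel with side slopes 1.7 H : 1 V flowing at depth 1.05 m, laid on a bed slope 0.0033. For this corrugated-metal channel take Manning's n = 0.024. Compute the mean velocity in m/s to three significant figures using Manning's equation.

1.41 m/s

A = z·y² = 1.7×1.05² = 1.874 m²
P = 2y√(1+z²) = 2×1.05×√(1+1.7²) = 4.142 m
R = A/P = 1.874/4.142 = 0.4525 m
Q = (1/n)·A·R^(2/3)·S^(1/2) = (1/0.024) × 1.874 × 0.4525^(2/3) × 0.0033^(1/2) = 2.644 m³/s
V = Q/A = 2.644/1.874 = 1.411 m/s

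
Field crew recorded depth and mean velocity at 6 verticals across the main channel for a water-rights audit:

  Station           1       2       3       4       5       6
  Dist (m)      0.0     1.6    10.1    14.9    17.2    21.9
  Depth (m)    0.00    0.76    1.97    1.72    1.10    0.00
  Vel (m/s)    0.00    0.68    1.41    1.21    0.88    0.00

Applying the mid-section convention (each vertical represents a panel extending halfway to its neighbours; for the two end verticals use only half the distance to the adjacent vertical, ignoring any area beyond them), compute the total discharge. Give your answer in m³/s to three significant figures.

31.9 m³/s

w_2 = (10.1 − 0.0)/2 = 5.05 m; q_2 = 0.68 × 0.76 × 5.05 = 2.610 m³/s
w_3 = (14.9 − 1.6)/2 = 6.65 m; q_3 = 1.41 × 1.97 × 6.65 = 18.47 m³/s
w_4 = (17.2 − 10.1)/2 = 3.55 m; q_4 = 1.21 × 1.72 × 3.55 = 7.388 m³/s
w_5 = (21.9 − 14.9)/2 = 3.5 m; q_5 = 0.88 × 1.10 × 3.5 = 3.388 m³/s
Stations 1, 6 contribute zero (depth or velocity is 0).
Q = Σ qᵢ = 31.86 m³/s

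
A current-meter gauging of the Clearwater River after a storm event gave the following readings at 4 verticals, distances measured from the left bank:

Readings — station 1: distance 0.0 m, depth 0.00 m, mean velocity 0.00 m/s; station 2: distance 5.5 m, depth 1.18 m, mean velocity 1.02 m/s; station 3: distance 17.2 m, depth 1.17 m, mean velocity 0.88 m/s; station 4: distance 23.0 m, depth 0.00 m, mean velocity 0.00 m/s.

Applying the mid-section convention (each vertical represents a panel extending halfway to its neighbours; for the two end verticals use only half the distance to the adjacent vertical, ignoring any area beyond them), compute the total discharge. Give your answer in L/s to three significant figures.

19400 L/s

w_2 = (17.2 − 0.0)/2 = 8.6 m; q_2 = 1.02 × 1.18 × 8.6 = 10.35 m³/s
w_3 = (23.0 − 5.5)/2 = 8.75 m; q_3 = 0.88 × 1.17 × 8.75 = 9.009 m³/s
Stations 1, 4 contribute zero (depth or velocity is 0).
Q = Σ qᵢ = 19.36 m³/s
= 19.36 × 1000 = 19360 L/s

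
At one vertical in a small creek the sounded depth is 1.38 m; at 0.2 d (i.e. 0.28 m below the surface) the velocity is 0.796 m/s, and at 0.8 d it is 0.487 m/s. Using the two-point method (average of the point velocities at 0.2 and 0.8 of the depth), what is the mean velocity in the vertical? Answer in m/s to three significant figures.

v̄ = (0.796 + 0.487) / 2 = 0.6415 m/s

0.642 m/s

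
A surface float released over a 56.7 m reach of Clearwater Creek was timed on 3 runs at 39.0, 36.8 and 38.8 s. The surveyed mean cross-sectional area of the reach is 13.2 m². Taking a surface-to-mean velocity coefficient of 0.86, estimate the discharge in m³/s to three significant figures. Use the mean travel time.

t̄ = (39.0 + 36.8 + 38.8) / 3 = 38.2 s
v_surface = L / t̄ = 56.7 / 38.2 = 1.484 m/s
v_mean = 0.86 × 1.484 = 1.276 m/s
Q = A × v_mean = 13.2 × 1.276 = 16.85 m³/s

16.8 m³/s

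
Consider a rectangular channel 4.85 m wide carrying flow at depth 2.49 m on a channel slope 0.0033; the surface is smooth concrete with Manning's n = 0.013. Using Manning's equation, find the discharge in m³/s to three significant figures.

61.2 m³/s

A = b·y = 4.85 × 2.49 = 12.08 m²
P = b + 2y = 4.85 + 2×2.49 = 9.830 m
R = A/P = 12.08/9.830 = 1.229 m
Q = (1/n)·A·R^(2/3)·S^(1/2) = (1/0.013) × 12.08 × 1.229^(2/3) × 0.0033^(1/2) = 61.21 m³/s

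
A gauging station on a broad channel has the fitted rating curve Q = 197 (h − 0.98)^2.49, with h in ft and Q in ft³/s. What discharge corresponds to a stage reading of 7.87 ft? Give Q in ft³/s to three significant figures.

Q = 197 × (7.87 − 0.98)^2.49 = 197 × 6.89^2.49 = 24080 ft³/s

24100 ft³/s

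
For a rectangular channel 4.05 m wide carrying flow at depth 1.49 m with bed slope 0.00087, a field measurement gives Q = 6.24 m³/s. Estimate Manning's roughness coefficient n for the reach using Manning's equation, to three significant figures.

0.0258

A = b·y = 4.05 × 1.49 = 6.035 m²
P = b + 2y = 4.05 + 2×1.49 = 7.030 m
R = A/P = 6.035/7.030 = 0.8584 m
n = (1/Q)·A·R^(2/3)·S^(1/2) = (1/6.24) × 6.035 × 0.9032 × 0.02950 = 0.02576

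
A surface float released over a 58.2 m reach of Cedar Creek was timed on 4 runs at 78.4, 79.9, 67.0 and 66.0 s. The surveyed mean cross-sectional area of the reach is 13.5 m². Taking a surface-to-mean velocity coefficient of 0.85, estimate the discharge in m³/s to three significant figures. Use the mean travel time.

t̄ = (78.4 + 79.9 + 67.0 + 66.0) / 4 = 72.825 s
v_surface = L / t̄ = 58.2 / 72.825 = 0.7992 m/s
v_mean = 0.85 × 0.7992 = 0.6793 m/s
Q = A × v_mean = 13.5 × 0.6793 = 9.171 m³/s

9.17 m³/s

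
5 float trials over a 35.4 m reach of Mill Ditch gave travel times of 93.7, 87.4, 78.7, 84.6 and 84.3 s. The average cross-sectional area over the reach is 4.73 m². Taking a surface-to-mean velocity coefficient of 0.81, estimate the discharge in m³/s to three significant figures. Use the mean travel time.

t̄ = (93.7 + 87.4 + 78.7 + 84.6 + 84.3) / 5 = 85.74 s
v_surface = L / t̄ = 35.4 / 85.74 = 0.4129 m/s
v_mean = 0.81 × 0.4129 = 0.3344 m/s
Q = A × v_mean = 4.73 × 0.3344 = 1.582 m³/s

1.58 m³/s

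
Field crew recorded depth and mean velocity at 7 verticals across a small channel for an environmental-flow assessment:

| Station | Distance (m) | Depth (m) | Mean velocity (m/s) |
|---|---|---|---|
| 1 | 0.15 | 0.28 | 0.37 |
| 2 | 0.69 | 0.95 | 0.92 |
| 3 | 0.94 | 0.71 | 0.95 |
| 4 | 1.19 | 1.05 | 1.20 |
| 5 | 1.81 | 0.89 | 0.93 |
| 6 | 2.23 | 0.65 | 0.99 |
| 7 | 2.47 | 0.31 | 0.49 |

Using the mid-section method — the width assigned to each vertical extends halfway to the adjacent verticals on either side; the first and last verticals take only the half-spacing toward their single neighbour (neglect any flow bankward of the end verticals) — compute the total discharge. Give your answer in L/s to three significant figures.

1750 L/s

w_1 = (0.69 − 0.15)/2 = 0.27 m; q_1 = 0.37 × 0.28 × 0.27 = 0.02797 m³/s
w_2 = (0.94 − 0.15)/2 = 0.395 m; q_2 = 0.92 × 0.95 × 0.395 = 0.3452 m³/s
w_3 = (1.19 − 0.69)/2 = 0.25 m; q_3 = 0.95 × 0.71 × 0.25 = 0.1686 m³/s
w_4 = (1.81 − 0.94)/2 = 0.435 m; q_4 = 1.20 × 1.05 × 0.435 = 0.5481 m³/s
w_5 = (2.23 − 1.19)/2 = 0.52 m; q_5 = 0.93 × 0.89 × 0.52 = 0.4304 m³/s
w_6 = (2.47 − 1.81)/2 = 0.33 m; q_6 = 0.99 × 0.65 × 0.33 = 0.2124 m³/s
w_7 = (2.47 − 2.23)/2 = 0.12 m; q_7 = 0.49 × 0.31 × 0.12 = 0.01823 m³/s
Q = Σ qᵢ = 1.751 m³/s
= 1.751 × 1000 = 1751 L/s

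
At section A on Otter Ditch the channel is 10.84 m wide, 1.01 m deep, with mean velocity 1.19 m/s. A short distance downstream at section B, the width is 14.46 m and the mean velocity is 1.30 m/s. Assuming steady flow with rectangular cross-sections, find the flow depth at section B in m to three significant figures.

0.693 m

Q = A₁V₁ = (10.84×1.01) × 1.19 = 13.03 m³/s
d₂ = Q/(b₂ V₂) = 13.03/(14.46×1.30) = 0.6931 m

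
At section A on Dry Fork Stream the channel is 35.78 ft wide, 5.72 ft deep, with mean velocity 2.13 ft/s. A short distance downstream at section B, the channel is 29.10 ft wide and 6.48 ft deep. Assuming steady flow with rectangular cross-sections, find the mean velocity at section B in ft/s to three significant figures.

Q = A₁V₁ = (35.78×5.72) × 2.13 = 435.9 ft³/s
A₂ = 29.10 × 6.48 = 188.6 ft²
V₂ = Q/A₂ = 435.9/188.6 = 2.312 ft/s

2.31 ft/s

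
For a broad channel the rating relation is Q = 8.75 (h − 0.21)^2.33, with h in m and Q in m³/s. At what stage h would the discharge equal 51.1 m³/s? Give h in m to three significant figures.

h − h₀ = (Q/C)^(1/b) = (51.1/8.75)^(1/2.33) = 2.133 m
h = 0.21 + 2.133 = 2.343 m

2.34 m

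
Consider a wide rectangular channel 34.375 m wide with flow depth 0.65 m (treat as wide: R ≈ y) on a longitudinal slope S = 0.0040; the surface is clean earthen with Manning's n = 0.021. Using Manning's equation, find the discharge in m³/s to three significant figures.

A = b·y = 34.375 × 0.65 = 22.34 m²
Wide channel: R ≈ y = 0.65 m
Q = (1/n)·A·R^(2/3)·S^(1/2) = (1/0.021) × 22.34 × 0.6500^(2/3) × 0.0040^(1/2) = 50.49 m³/s

50.5 m³/s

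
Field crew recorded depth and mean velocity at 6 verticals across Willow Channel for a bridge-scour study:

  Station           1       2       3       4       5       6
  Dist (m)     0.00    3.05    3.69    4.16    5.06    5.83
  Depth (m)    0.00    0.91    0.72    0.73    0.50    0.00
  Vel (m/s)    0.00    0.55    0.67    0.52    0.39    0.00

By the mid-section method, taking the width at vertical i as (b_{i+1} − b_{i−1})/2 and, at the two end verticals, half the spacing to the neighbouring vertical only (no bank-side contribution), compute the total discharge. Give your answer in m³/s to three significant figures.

w_2 = (3.69 − 0.00)/2 = 1.845 m; q_2 = 0.55 × 0.91 × 1.845 = 0.9234 m³/s
w_3 = (4.16 − 3.05)/2 = 0.555 m; q_3 = 0.67 × 0.72 × 0.555 = 0.2677 m³/s
w_4 = (5.06 − 3.69)/2 = 0.685 m; q_4 = 0.52 × 0.73 × 0.685 = 0.2600 m³/s
w_5 = (5.83 − 4.16)/2 = 0.835 m; q_5 = 0.39 × 0.50 × 0.835 = 0.1628 m³/s
Stations 1, 6 contribute zero (depth or velocity is 0).
Q = Σ qᵢ = 1.614 m³/s

1.61 m³/s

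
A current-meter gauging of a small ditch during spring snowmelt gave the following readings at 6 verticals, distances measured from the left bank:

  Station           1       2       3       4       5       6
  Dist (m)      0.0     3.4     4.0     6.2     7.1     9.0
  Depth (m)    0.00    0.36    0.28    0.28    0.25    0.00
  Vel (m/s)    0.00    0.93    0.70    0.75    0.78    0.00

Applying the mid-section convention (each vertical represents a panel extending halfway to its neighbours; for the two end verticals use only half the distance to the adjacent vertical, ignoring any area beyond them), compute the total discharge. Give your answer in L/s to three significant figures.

w_2 = (4.0 − 0.0)/2 = 2 m; q_2 = 0.93 × 0.36 × 2 = 0.6696 m³/s
w_3 = (6.2 − 3.4)/2 = 1.4 m; q_3 = 0.70 × 0.28 × 1.4 = 0.2744 m³/s
w_4 = (7.1 − 4.0)/2 = 1.55 m; q_4 = 0.75 × 0.28 × 1.55 = 0.3255 m³/s
w_5 = (9.0 − 6.2)/2 = 1.4 m; q_5 = 0.78 × 0.25 × 1.4 = 0.2730 m³/s
Stations 1, 6 contribute zero (depth or velocity is 0).
Q = Σ qᵢ = 1.543 m³/s
= 1.543 × 1000 = 1543 L/s

1540 L/s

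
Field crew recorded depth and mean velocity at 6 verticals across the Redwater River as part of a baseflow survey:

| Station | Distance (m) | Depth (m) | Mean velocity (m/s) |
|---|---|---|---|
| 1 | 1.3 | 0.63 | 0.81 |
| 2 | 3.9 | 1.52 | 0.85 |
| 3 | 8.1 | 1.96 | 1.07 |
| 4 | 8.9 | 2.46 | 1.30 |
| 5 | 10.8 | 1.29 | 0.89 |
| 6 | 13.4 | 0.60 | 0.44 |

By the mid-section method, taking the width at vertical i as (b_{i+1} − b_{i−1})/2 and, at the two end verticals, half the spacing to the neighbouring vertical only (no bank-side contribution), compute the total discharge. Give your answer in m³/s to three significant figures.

17.5 m³/s

w_1 = (3.9 − 1.3)/2 = 1.3 m; q_1 = 0.81 × 0.63 × 1.3 = 0.6634 m³/s
w_2 = (8.1 − 1.3)/2 = 3.4 m; q_2 = 0.85 × 1.52 × 3.4 = 4.393 m³/s
w_3 = (8.9 − 3.9)/2 = 2.5 m; q_3 = 1.07 × 1.96 × 2.5 = 5.243 m³/s
w_4 = (10.8 − 8.1)/2 = 1.35 m; q_4 = 1.30 × 2.46 × 1.35 = 4.317 m³/s
w_5 = (13.4 − 8.9)/2 = 2.25 m; q_5 = 0.89 × 1.29 × 2.25 = 2.583 m³/s
w_6 = (13.4 − 10.8)/2 = 1.3 m; q_6 = 0.44 × 0.60 × 1.3 = 0.3432 m³/s
Q = Σ qᵢ = 17.54 m³/s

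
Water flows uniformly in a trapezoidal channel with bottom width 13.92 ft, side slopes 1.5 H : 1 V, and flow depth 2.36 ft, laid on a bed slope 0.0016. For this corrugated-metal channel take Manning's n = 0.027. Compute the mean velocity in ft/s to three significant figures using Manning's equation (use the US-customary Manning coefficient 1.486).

3.30 ft/s

A = (b + z·y)·y = (13.92 + 1.5×2.36)×2.36 = 41.21 ft²
P = b + 2y√(1+z²) = 13.92 + 2×2.36×√(1+1.5²) = 22.43 ft
R = A/P = 41.21/22.43 = 1.837 ft
Q = (1.486/n)·A·R^(2/3)·S^(1/2) = (1.486/0.027) × 41.21 × 1.837^(2/3) × 0.0016^(1/2) = 136.1 ft³/s
V = Q/A = 136.1/41.21 = 3.302 ft/s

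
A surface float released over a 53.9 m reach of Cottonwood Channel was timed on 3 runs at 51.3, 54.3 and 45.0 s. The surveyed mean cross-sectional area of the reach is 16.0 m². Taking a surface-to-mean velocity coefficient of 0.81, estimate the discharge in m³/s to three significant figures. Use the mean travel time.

t̄ = (51.3 + 54.3 + 45.0) / 3 = 50.2 s
v_surface = L / t̄ = 53.9 / 50.2 = 1.074 m/s
v_mean = 0.81 × 1.074 = 0.8697 m/s
Q = A × v_mean = 16.0 × 0.8697 = 13.92 m³/s

13.9 m³/s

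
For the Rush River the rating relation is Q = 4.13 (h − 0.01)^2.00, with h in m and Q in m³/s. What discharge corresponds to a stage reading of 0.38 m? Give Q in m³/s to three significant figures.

0.565 m³/s

Q = 4.13 × (0.38 − 0.01)^2.00 = 4.13 × 0.37^2.00 = 0.5654 m³/s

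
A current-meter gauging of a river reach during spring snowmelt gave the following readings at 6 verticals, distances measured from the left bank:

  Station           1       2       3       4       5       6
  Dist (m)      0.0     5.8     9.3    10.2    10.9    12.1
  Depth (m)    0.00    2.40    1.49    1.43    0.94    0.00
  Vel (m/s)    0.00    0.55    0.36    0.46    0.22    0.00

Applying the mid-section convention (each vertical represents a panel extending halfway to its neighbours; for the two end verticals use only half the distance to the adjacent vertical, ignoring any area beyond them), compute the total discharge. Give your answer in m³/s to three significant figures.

w_2 = (9.3 − 0.0)/2 = 4.65 m; q_2 = 0.55 × 2.40 × 4.65 = 6.138 m³/s
w_3 = (10.2 − 5.8)/2 = 2.2 m; q_3 = 0.36 × 1.49 × 2.2 = 1.180 m³/s
w_4 = (10.9 − 9.3)/2 = 0.8 m; q_4 = 0.46 × 1.43 × 0.8 = 0.5262 m³/s
w_5 = (12.1 − 10.2)/2 = 0.95 m; q_5 = 0.22 × 0.94 × 0.95 = 0.1965 m³/s
Stations 1, 6 contribute zero (depth or velocity is 0).
Q = Σ qᵢ = 8.041 m³/s

8.04 m³/s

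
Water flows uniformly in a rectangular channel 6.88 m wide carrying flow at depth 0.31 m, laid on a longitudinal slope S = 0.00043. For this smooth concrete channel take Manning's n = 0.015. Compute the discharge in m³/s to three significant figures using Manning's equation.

A = b·y = 6.88 × 0.31 = 2.133 m²
P = b + 2y = 6.88 + 2×0.31 = 7.500 m
R = A/P = 2.133/7.500 = 0.2844 m
Q = (1/n)·A·R^(2/3)·S^(1/2) = (1/0.015) × 2.133 × 0.2844^(2/3) × 0.00043^(1/2) = 1.275 m³/s

1.28 m³/s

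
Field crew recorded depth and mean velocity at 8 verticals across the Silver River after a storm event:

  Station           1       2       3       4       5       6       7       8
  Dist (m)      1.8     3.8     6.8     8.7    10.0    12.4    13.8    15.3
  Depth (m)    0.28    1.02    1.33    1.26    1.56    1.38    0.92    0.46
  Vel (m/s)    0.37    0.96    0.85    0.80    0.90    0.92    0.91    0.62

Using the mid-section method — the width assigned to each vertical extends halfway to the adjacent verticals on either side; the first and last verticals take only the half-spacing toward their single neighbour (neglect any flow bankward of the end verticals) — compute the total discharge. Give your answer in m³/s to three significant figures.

w_1 = (3.8 − 1.8)/2 = 1 m; q_1 = 0.37 × 0.28 × 1 = 0.1036 m³/s
w_2 = (6.8 − 1.8)/2 = 2.5 m; q_2 = 0.96 × 1.02 × 2.5 = 2.448 m³/s
w_3 = (8.7 − 3.8)/2 = 2.45 m; q_3 = 0.85 × 1.33 × 2.45 = 2.770 m³/s
w_4 = (10.0 − 6.8)/2 = 1.6 m; q_4 = 0.80 × 1.26 × 1.6 = 1.613 m³/s
w_5 = (12.4 − 8.7)/2 = 1.85 m; q_5 = 0.90 × 1.56 × 1.85 = 2.597 m³/s
w_6 = (13.8 − 10.0)/2 = 1.9 m; q_6 = 0.92 × 1.38 × 1.9 = 2.412 m³/s
w_7 = (15.3 − 12.4)/2 = 1.45 m; q_7 = 0.91 × 0.92 × 1.45 = 1.214 m³/s
w_8 = (15.3 − 13.8)/2 = 0.75 m; q_8 = 0.62 × 0.46 × 0.75 = 0.2139 m³/s
Q = Σ qᵢ = 13.37 m³/s

13.4 m³/s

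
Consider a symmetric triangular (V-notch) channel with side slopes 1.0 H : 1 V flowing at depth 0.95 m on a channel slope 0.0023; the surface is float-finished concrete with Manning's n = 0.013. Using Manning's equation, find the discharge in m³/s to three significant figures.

1.61 m³/s

A = z·y² = 1.0×0.95² = 0.9025 m²
P = 2y√(1+z²) = 2×0.95×√(1+1.0²) = 2.687 m
R = A/P = 0.9025/2.687 = 0.3359 m
Q = (1/n)·A·R^(2/3)·S^(1/2) = (1/0.013) × 0.9025 × 0.3359^(2/3) × 0.0023^(1/2) = 1.609 m³/s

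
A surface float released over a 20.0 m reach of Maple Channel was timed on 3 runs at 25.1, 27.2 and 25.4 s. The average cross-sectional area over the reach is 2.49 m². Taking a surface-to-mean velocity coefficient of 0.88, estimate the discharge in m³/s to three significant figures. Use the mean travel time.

1.69 m³/s

t̄ = (25.1 + 27.2 + 25.4) / 3 = 25.9 s
v_surface = L / t̄ = 20.0 / 25.9 = 0.7722 m/s
v_mean = 0.88 × 0.7722 = 0.6795 m/s
Q = A × v_mean = 2.49 × 0.6795 = 1.692 m³/s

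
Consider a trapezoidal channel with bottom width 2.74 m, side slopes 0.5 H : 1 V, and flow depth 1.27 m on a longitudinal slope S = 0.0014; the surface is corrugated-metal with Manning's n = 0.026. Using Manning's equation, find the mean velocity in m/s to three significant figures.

1.21 m/s

A = (b + z·y)·y = (2.74 + 0.5×1.27)×1.27 = 4.286 m²
P = b + 2y√(1+z²) = 2.74 + 2×1.27×√(1+0.5²) = 5.580 m
R = A/P = 4.286/5.580 = 0.7682 m
Q = (1/n)·A·R^(2/3)·S^(1/2) = (1/0.026) × 4.286 × 0.7682^(2/3) × 0.0014^(1/2) = 5.174 m³/s
V = Q/A = 5.174/4.286 = 1.207 m/s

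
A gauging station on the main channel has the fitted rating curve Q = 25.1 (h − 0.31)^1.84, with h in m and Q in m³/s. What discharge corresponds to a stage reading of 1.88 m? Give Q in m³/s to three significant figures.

Q = 25.1 × (1.88 − 0.31)^1.84 = 25.1 × 1.57^1.84 = 57.56 m³/s

57.6 m³/s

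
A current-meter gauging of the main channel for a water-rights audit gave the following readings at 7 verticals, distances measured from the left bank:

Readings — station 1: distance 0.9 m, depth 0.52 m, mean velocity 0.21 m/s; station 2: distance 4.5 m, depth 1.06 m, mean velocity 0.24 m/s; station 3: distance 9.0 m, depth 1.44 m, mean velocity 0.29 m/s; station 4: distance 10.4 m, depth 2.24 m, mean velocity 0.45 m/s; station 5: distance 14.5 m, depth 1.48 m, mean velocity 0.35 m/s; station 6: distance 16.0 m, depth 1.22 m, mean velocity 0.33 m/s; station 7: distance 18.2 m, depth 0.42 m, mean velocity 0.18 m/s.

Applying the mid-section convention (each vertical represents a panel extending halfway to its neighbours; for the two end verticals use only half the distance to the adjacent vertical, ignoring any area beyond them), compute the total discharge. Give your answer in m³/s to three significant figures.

7.51 m³/s

w_1 = (4.5 − 0.9)/2 = 1.8 m; q_1 = 0.21 × 0.52 × 1.8 = 0.1966 m³/s
w_2 = (9.0 − 0.9)/2 = 4.05 m; q_2 = 0.24 × 1.06 × 4.05 = 1.030 m³/s
w_3 = (10.4 − 4.5)/2 = 2.95 m; q_3 = 0.29 × 1.44 × 2.95 = 1.232 m³/s
w_4 = (14.5 − 9.0)/2 = 2.75 m; q_4 = 0.45 × 2.24 × 2.75 = 2.772 m³/s
w_5 = (16.0 − 10.4)/2 = 2.8 m; q_5 = 0.35 × 1.48 × 2.8 = 1.450 m³/s
w_6 = (18.2 − 14.5)/2 = 1.85 m; q_6 = 0.33 × 1.22 × 1.85 = 0.7448 m³/s
w_7 = (18.2 − 16.0)/2 = 1.1 m; q_7 = 0.18 × 0.42 × 1.1 = 0.08316 m³/s
Q = Σ qᵢ = 7.509 m³/s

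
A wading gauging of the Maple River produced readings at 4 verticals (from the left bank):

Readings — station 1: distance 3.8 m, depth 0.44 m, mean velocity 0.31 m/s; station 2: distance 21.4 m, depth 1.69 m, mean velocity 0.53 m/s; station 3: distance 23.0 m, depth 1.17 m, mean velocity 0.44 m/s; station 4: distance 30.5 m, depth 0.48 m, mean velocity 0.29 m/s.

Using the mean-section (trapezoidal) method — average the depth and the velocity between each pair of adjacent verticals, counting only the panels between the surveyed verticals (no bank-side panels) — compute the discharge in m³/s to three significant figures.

11.2 m³/s

Panel 1-2: Δb = 17.6 m, d̄ = (0.44+1.69)/2 = 1.065, v̄ = (0.31+0.53)/2 = 0.42 → q = 17.6×1.065×0.42 = 7.872 m³/s
Panel 2-3: Δb = 1.6 m, d̄ = (1.69+1.17)/2 = 1.43, v̄ = (0.53+0.44)/2 = 0.485 → q = 1.6×1.43×0.485 = 1.110 m³/s
Panel 3-4: Δb = 7.5 m, d̄ = (1.17+0.48)/2 = 0.825, v̄ = (0.44+0.29)/2 = 0.365 → q = 7.5×0.825×0.365 = 2.258 m³/s
Q = Σ q = 11.24 m³/s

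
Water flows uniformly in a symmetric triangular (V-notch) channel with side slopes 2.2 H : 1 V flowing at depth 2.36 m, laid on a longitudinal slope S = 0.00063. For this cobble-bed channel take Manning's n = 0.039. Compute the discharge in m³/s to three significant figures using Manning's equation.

A = z·y² = 2.2×2.36² = 12.25 m²
P = 2y√(1+z²) = 2×2.36×√(1+2.2²) = 11.41 m
R = A/P = 12.25/11.41 = 1.074 m
Q = (1/n)·A·R^(2/3)·S^(1/2) = (1/0.039) × 12.25 × 1.074^(2/3) × 0.00063^(1/2) = 8.272 m³/s

8.27 m³/s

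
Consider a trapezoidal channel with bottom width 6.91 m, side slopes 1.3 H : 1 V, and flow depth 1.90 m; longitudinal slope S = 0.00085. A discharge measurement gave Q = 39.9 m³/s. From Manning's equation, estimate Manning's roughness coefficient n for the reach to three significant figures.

A = (b + z·y)·y = (6.91 + 1.3×1.90)×1.90 = 17.82 m²
P = b + 2y√(1+z²) = 6.91 + 2×1.90×√(1+1.3²) = 13.14 m
R = A/P = 17.82/13.14 = 1.356 m
n = (1/Q)·A·R^(2/3)·S^(1/2) = (1/39.9) × 17.82 × 1.225 × 0.02915 = 0.01595

0.0160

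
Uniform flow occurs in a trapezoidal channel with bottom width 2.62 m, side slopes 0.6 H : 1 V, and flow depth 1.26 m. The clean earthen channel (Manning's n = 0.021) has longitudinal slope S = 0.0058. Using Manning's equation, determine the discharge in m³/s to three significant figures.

A = (b + z·y)·y = (2.62 + 0.6×1.26)×1.26 = 4.254 m²
P = b + 2y√(1+z²) = 2.62 + 2×1.26×√(1+0.6²) = 5.559 m
R = A/P = 4.254/5.559 = 0.7652 m
Q = (1/n)·A·R^(2/3)·S^(1/2) = (1/0.021) × 4.254 × 0.7652^(2/3) × 0.0058^(1/2) = 12.91 m³/s

12.9 m³/s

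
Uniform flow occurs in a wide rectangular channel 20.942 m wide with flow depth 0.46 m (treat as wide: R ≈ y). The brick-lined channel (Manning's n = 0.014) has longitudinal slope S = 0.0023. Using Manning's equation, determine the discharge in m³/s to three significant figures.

19.7 m³/s

A = b·y = 20.942 × 0.46 = 9.633 m²
Wide channel: R ≈ y = 0.46 m
Q = (1/n)·A·R^(2/3)·S^(1/2) = (1/0.014) × 9.633 × 0.4600^(2/3) × 0.0023^(1/2) = 19.66 m³/s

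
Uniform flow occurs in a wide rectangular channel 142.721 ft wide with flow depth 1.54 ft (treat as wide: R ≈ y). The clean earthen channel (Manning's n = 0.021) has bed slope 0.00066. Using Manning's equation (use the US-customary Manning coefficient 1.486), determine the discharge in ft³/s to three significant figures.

533 ft³/s

A = b·y = 142.721 × 1.54 = 219.8 ft²
Wide channel: R ≈ y = 1.54 ft
Q = (1.486/n)·A·R^(2/3)·S^(1/2) = (1.486/0.021) × 219.8 × 1.540^(2/3) × 0.00066^(1/2) = 532.8 ft³/s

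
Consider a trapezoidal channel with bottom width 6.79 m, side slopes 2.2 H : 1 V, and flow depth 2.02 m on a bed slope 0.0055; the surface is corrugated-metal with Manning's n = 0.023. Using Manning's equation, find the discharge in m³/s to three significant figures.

A = (b + z·y)·y = (6.79 + 2.2×2.02)×2.02 = 22.69 m²
P = b + 2y√(1+z²) = 6.79 + 2×2.02×√(1+2.2²) = 16.55 m
R = A/P = 22.69/16.55 = 1.371 m
Q = (1/n)·A·R^(2/3)·S^(1/2) = (1/0.023) × 22.69 × 1.371^(2/3) × 0.0055^(1/2) = 90.30 m³/s

90.3 m³/s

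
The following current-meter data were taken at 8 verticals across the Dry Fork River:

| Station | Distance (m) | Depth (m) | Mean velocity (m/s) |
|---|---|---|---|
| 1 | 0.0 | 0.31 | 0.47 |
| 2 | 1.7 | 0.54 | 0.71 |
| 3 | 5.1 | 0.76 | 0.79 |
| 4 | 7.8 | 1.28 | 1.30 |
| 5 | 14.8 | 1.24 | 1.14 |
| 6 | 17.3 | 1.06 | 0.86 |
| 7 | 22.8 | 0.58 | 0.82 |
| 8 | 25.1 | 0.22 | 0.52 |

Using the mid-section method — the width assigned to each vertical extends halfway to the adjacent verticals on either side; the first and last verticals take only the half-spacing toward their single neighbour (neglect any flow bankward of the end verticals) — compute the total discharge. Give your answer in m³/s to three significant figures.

w_1 = (1.7 − 0.0)/2 = 0.85 m; q_1 = 0.47 × 0.31 × 0.85 = 0.1238 m³/s
w_2 = (5.1 − 0.0)/2 = 2.55 m; q_2 = 0.71 × 0.54 × 2.55 = 0.9777 m³/s
w_3 = (7.8 − 1.7)/2 = 3.05 m; q_3 = 0.79 × 0.76 × 3.05 = 1.831 m³/s
w_4 = (14.8 − 5.1)/2 = 4.85 m; q_4 = 1.30 × 1.28 × 4.85 = 8.070 m³/s
w_5 = (17.3 − 7.8)/2 = 4.75 m; q_5 = 1.14 × 1.24 × 4.75 = 6.715 m³/s
w_6 = (22.8 − 14.8)/2 = 4 m; q_6 = 0.86 × 1.06 × 4 = 3.646 m³/s
w_7 = (25.1 − 17.3)/2 = 3.9 m; q_7 = 0.82 × 0.58 × 3.9 = 1.855 m³/s
w_8 = (25.1 − 22.8)/2 = 1.15 m; q_8 = 0.52 × 0.22 × 1.15 = 0.1316 m³/s
Q = Σ qᵢ = 23.35 m³/s

23.4 m³/s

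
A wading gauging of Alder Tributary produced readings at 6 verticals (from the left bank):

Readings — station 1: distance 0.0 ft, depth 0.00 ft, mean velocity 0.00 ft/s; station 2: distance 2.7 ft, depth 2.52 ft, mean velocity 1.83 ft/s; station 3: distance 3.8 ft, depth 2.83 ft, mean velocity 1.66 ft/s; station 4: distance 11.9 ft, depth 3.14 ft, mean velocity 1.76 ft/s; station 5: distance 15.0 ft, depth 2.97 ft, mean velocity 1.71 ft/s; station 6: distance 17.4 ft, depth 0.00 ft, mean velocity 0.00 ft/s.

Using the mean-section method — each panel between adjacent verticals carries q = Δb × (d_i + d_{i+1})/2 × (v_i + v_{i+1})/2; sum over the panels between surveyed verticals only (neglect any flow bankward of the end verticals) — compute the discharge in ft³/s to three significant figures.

Panel 1-2: Δb = 2.7 ft, d̄ = (0.00+2.52)/2 = 1.26, v̄ = (0.00+1.83)/2 = 0.915 → q = 2.7×1.26×0.915 = 3.113 ft³/s
Panel 2-3: Δb = 1.1 ft, d̄ = (2.52+2.83)/2 = 2.675, v̄ = (1.83+1.66)/2 = 1.745 → q = 1.1×2.675×1.745 = 5.135 ft³/s
Panel 3-4: Δb = 8.1 ft, d̄ = (2.83+3.14)/2 = 2.985, v̄ = (1.66+1.76)/2 = 1.71 → q = 8.1×2.985×1.71 = 41.35 ft³/s
Panel 4-5: Δb = 3.1 ft, d̄ = (3.14+2.97)/2 = 3.055, v̄ = (1.76+1.71)/2 = 1.735 → q = 3.1×3.055×1.735 = 16.43 ft³/s
Panel 5-6: Δb = 2.4 ft, d̄ = (2.97+0.00)/2 = 1.485, v̄ = (1.71+0.00)/2 = 0.855 → q = 2.4×1.485×0.855 = 3.047 ft³/s
Q = Σ q = 69.07 ft³/s

69.1 ft³/s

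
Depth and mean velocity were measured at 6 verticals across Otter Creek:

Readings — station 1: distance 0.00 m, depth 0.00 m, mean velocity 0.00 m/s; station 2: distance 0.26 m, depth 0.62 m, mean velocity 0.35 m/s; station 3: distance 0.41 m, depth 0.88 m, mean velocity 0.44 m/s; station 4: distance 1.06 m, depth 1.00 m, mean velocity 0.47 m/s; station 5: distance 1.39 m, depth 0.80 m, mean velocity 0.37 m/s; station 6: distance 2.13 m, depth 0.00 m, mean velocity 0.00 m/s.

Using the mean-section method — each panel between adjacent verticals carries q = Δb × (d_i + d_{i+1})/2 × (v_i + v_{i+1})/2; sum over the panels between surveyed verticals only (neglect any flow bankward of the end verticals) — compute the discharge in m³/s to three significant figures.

0.516 m³/s

Panel 1-2: Δb = 0.26 m, d̄ = (0.00+0.62)/2 = 0.31, v̄ = (0.00+0.35)/2 = 0.175 → q = 0.26×0.31×0.175 = 0.01411 m³/s
Panel 2-3: Δb = 0.15 m, d̄ = (0.62+0.88)/2 = 0.75, v̄ = (0.35+0.44)/2 = 0.395 → q = 0.15×0.75×0.395 = 0.04444 m³/s
Panel 3-4: Δb = 0.65 m, d̄ = (0.88+1.00)/2 = 0.94, v̄ = (0.44+0.47)/2 = 0.455 → q = 0.65×0.94×0.455 = 0.2780 m³/s
Panel 4-5: Δb = 0.33 m, d̄ = (1.00+0.80)/2 = 0.9, v̄ = (0.47+0.37)/2 = 0.42 → q = 0.33×0.9×0.42 = 0.1247 m³/s
Panel 5-6: Δb = 0.74 m, d̄ = (0.80+0.00)/2 = 0.4, v̄ = (0.37+0.00)/2 = 0.185 → q = 0.74×0.4×0.185 = 0.05476 m³/s
Q = Σ q = 0.5160 m³/s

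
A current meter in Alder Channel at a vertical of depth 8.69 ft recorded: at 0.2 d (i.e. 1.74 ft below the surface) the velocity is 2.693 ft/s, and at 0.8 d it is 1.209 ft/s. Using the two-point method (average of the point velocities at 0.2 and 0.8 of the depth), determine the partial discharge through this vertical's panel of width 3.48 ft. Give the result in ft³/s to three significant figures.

v̄ = (2.693 + 1.209) / 2 = 1.951 ft/s
q = v̄ × d × w = 1.951 × 8.69 × 3.48 = 59.00 ft³/s

59.0 ft³/s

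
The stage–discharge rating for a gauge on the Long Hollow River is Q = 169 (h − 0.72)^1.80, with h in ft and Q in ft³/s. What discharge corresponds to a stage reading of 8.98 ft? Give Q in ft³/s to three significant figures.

7560 ft³/s

Q = 169 × (8.98 − 0.72)^1.80 = 169 × 8.26^1.80 = 7559 ft³/s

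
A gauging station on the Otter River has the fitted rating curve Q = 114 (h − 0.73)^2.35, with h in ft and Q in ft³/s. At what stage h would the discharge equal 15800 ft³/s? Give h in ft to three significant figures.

8.88 ft

h − h₀ = (Q/C)^(1/b) = (15800/114)^(1/2.35) = 8.154 ft
h = 0.73 + 8.154 = 8.884 ft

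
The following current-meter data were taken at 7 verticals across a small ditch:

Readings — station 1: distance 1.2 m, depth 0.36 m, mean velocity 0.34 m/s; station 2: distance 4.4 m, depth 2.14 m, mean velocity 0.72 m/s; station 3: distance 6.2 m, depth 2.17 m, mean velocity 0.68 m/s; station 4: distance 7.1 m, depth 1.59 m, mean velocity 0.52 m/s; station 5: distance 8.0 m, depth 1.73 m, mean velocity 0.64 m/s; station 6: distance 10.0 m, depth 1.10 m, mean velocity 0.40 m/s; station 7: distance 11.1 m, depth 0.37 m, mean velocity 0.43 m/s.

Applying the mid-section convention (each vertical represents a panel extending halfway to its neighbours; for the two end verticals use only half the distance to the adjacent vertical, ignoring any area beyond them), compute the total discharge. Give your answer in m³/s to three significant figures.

w_1 = (4.4 − 1.2)/2 = 1.6 m; q_1 = 0.34 × 0.36 × 1.6 = 0.1958 m³/s
w_2 = (6.2 − 1.2)/2 = 2.5 m; q_2 = 0.72 × 2.14 × 2.5 = 3.852 m³/s
w_3 = (7.1 − 4.4)/2 = 1.35 m; q_3 = 0.68 × 2.17 × 1.35 = 1.992 m³/s
w_4 = (8.0 − 6.2)/2 = 0.9 m; q_4 = 0.52 × 1.59 × 0.9 = 0.7441 m³/s
w_5 = (10.0 − 7.1)/2 = 1.45 m; q_5 = 0.64 × 1.73 × 1.45 = 1.605 m³/s
w_6 = (11.1 − 8.0)/2 = 1.55 m; q_6 = 0.40 × 1.10 × 1.55 = 0.6820 m³/s
w_7 = (11.1 − 10.0)/2 = 0.55 m; q_7 = 0.43 × 0.37 × 0.55 = 0.08751 m³/s
Q = Σ qᵢ = 9.159 m³/s

9.16 m³/s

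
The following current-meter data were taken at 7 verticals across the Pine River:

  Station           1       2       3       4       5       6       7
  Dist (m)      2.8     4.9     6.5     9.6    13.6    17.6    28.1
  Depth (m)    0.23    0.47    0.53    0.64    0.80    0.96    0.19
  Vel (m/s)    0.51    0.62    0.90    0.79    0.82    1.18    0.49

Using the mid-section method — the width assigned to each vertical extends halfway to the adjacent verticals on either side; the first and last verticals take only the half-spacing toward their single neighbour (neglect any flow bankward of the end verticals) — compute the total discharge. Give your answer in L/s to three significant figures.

w_1 = (4.9 − 2.8)/2 = 1.05 m; q_1 = 0.51 × 0.23 × 1.05 = 0.1232 m³/s
w_2 = (6.5 − 2.8)/2 = 1.85 m; q_2 = 0.62 × 0.47 × 1.85 = 0.5391 m³/s
w_3 = (9.6 − 4.9)/2 = 2.35 m; q_3 = 0.90 × 0.53 × 2.35 = 1.121 m³/s
w_4 = (13.6 − 6.5)/2 = 3.55 m; q_4 = 0.79 × 0.64 × 3.55 = 1.795 m³/s
w_5 = (17.6 − 9.6)/2 = 4 m; q_5 = 0.82 × 0.80 × 4 = 2.624 m³/s
w_6 = (28.1 − 13.6)/2 = 7.25 m; q_6 = 1.18 × 0.96 × 7.25 = 8.213 m³/s
w_7 = (28.1 − 17.6)/2 = 5.25 m; q_7 = 0.49 × 0.19 × 5.25 = 0.4888 m³/s
Q = Σ qᵢ = 14.90 m³/s
= 14.90 × 1000 = 14900 L/s

14900 L/s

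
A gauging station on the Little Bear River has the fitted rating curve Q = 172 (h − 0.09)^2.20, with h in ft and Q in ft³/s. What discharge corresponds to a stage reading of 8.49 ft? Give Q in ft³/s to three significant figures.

18600 ft³/s

Q = 172 × (8.49 − 0.09)^2.20 = 172 × 8.4^2.20 = 18580 ft³/s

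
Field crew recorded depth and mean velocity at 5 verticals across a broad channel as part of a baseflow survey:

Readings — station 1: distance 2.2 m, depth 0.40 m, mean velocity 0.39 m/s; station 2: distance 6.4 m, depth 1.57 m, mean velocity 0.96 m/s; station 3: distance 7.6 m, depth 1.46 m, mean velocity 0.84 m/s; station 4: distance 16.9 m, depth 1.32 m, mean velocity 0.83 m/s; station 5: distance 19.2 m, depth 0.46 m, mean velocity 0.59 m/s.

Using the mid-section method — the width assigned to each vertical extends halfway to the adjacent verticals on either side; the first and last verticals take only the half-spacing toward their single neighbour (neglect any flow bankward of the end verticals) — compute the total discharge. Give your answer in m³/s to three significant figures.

w_1 = (6.4 − 2.2)/2 = 2.1 m; q_1 = 0.39 × 0.40 × 2.1 = 0.3276 m³/s
w_2 = (7.6 − 2.2)/2 = 2.7 m; q_2 = 0.96 × 1.57 × 2.7 = 4.069 m³/s
w_3 = (16.9 − 6.4)/2 = 5.25 m; q_3 = 0.84 × 1.46 × 5.25 = 6.439 m³/s
w_4 = (19.2 − 7.6)/2 = 5.8 m; q_4 = 0.83 × 1.32 × 5.8 = 6.354 m³/s
w_5 = (19.2 − 16.9)/2 = 1.15 m; q_5 = 0.59 × 0.46 × 1.15 = 0.3121 m³/s
Q = Σ qᵢ = 17.50 m³/s

17.5 m³/s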